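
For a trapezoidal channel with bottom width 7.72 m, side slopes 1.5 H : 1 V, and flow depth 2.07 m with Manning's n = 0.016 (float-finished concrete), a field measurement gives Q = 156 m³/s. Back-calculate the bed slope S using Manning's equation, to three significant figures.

0.00738

A = (b + z·y)·y = (7.72 + 1.5×2.07)×2.07 = 22.41 m²
P = b + 2y√(1+z²) = 7.72 + 2×2.07×√(1+1.5²) = 15.18 m
R = A/P = 22.41/15.18 = 1.476 m
S = (Q·n / (1·A·R^(2/3)))² = (156×0.016 / (1×22.41×1.296))² = 0.007385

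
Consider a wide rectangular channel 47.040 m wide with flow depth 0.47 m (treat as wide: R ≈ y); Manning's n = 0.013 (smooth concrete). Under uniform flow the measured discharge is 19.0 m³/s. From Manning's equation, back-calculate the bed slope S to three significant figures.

0.000342

A = b·y = 47.040 × 0.47 = 22.11 m²
Wide channel: R ≈ y = 0.47 m
S = (Q·n / (1·A·R^(2/3)))² = (19.0×0.013 / (1×22.11×0.6045))² = 0.0003416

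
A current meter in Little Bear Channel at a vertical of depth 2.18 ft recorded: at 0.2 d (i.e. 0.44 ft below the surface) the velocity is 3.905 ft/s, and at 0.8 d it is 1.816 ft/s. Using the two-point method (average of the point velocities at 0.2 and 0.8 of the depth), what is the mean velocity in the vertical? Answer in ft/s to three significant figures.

v̄ = (3.905 + 1.816) / 2 = 2.861 ft/s

2.86 ft/s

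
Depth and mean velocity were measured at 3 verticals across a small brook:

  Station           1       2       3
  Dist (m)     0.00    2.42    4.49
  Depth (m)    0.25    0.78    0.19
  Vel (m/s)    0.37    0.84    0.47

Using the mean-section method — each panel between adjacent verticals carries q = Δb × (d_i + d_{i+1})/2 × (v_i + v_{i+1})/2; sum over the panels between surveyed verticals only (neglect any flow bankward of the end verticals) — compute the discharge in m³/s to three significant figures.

Panel 1-2: Δb = 2.42 m, d̄ = (0.25+0.78)/2 = 0.515, v̄ = (0.37+0.84)/2 = 0.605 → q = 2.42×0.515×0.605 = 0.7540 m³/s
Panel 2-3: Δb = 2.07 m, d̄ = (0.78+0.19)/2 = 0.485, v̄ = (0.84+0.47)/2 = 0.655 → q = 2.07×0.485×0.655 = 0.6576 m³/s
Q = Σ q = 1.412 m³/s

1.41 m³/s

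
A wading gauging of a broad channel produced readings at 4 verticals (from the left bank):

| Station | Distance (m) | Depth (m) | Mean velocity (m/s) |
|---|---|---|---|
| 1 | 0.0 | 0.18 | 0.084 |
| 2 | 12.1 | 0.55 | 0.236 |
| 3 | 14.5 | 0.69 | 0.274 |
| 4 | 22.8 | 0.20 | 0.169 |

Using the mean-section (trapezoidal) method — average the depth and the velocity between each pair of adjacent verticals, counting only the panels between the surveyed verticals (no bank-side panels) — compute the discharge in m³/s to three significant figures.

1.90 m³/s

Panel 1-2: Δb = 12.1 m, d̄ = (0.18+0.55)/2 = 0.365, v̄ = (0.084+0.236)/2 = 0.16 → q = 12.1×0.365×0.16 = 0.7066 m³/s
Panel 2-3: Δb = 2.4 m, d̄ = (0.55+0.69)/2 = 0.62, v̄ = (0.236+0.274)/2 = 0.255 → q = 2.4×0.62×0.255 = 0.3794 m³/s
Panel 3-4: Δb = 8.3 m, d̄ = (0.69+0.20)/2 = 0.445, v̄ = (0.274+0.169)/2 = 0.2215 → q = 8.3×0.445×0.2215 = 0.8181 m³/s
Q = Σ q = 1.904 m³/s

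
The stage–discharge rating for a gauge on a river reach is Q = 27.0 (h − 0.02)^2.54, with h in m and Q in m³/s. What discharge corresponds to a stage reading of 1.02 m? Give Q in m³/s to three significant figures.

Q = 27.0 × (1.02 − 0.02)^2.54 = 27.0 × 1^2.54 = 27.00 m³/s

27.0 m³/s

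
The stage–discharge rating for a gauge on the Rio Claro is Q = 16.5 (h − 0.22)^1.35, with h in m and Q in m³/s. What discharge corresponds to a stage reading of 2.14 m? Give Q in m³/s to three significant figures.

39.8 m³/s

Q = 16.5 × (2.14 − 0.22)^1.35 = 16.5 × 1.92^1.35 = 39.81 m³/s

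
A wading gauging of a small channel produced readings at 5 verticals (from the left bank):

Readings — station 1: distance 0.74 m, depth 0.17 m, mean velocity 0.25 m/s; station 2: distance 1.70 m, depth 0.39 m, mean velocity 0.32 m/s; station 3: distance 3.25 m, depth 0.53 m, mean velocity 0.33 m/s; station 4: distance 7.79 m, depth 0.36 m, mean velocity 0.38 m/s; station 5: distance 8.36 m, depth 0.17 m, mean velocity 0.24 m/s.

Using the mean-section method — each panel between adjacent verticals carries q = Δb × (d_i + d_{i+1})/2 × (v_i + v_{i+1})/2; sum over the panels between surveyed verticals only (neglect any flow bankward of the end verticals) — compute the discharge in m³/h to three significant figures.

Panel 1-2: Δb = 0.96 m, d̄ = (0.17+0.39)/2 = 0.28, v̄ = (0.25+0.32)/2 = 0.285 → q = 0.96×0.28×0.285 = 0.07661 m³/s
Panel 2-3: Δb = 1.55 m, d̄ = (0.39+0.53)/2 = 0.46, v̄ = (0.32+0.33)/2 = 0.325 → q = 1.55×0.46×0.325 = 0.2317 m³/s
Panel 3-4: Δb = 4.54 m, d̄ = (0.53+0.36)/2 = 0.445, v̄ = (0.33+0.38)/2 = 0.355 → q = 4.54×0.445×0.355 = 0.7172 m³/s
Panel 4-5: Δb = 0.57 m, d̄ = (0.36+0.17)/2 = 0.265, v̄ = (0.38+0.24)/2 = 0.31 → q = 0.57×0.265×0.31 = 0.04683 m³/s
Q = Σ q = 1.072 m³/s
= 1.072 × 3600 = 3861 m³/h

3860 m³/h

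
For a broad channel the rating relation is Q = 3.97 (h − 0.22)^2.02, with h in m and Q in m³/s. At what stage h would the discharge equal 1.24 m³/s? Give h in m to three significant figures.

h − h₀ = (Q/C)^(1/b) = (1.24/3.97)^(1/2.02) = 0.5621 m
h = 0.22 + 0.5621 = 0.7821 m

0.782 m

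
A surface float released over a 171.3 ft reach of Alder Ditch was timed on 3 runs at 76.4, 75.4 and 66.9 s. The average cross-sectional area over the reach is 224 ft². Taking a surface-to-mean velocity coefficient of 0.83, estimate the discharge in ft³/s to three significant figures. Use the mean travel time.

437 ft³/s

t̄ = (76.4 + 75.4 + 66.9) / 3 = 72.9 s
v_surface = L / t̄ = 171.3 / 72.9 = 2.350 ft/s
v_mean = 0.83 × 2.350 = 1.950 ft/s
Q = A × v_mean = 224 × 1.950 = 436.9 ft³/s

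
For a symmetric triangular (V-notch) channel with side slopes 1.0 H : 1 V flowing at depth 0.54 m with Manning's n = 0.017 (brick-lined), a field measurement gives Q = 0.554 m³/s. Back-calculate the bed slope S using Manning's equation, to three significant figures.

0.00949

A = z·y² = 1.0×0.54² = 0.2916 m²
P = 2y√(1+z²) = 2×0.54×√(1+1.0²) = 1.527 m
R = A/P = 0.2916/1.527 = 0.1909 m
S = (Q·n / (1·A·R^(2/3)))² = (0.554×0.017 / (1×0.2916×0.3316))² = 0.009489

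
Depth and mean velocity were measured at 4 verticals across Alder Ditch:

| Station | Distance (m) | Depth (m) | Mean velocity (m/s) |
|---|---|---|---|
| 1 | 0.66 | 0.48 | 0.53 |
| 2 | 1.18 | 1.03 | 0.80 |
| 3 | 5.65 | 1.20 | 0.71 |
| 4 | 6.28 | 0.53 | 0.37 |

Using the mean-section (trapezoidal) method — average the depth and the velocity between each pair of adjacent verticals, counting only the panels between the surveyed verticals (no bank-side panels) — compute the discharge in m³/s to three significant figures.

4.32 m³/s

Panel 1-2: Δb = 0.52 m, d̄ = (0.48+1.03)/2 = 0.755, v̄ = (0.53+0.80)/2 = 0.665 → q = 0.52×0.755×0.665 = 0.2611 m³/s
Panel 2-3: Δb = 4.47 m, d̄ = (1.03+1.20)/2 = 1.115, v̄ = (0.80+0.71)/2 = 0.755 → q = 4.47×1.115×0.755 = 3.763 m³/s
Panel 3-4: Δb = 0.63 m, d̄ = (1.20+0.53)/2 = 0.865, v̄ = (0.71+0.37)/2 = 0.54 → q = 0.63×0.865×0.54 = 0.2943 m³/s
Q = Σ q = 4.318 m³/s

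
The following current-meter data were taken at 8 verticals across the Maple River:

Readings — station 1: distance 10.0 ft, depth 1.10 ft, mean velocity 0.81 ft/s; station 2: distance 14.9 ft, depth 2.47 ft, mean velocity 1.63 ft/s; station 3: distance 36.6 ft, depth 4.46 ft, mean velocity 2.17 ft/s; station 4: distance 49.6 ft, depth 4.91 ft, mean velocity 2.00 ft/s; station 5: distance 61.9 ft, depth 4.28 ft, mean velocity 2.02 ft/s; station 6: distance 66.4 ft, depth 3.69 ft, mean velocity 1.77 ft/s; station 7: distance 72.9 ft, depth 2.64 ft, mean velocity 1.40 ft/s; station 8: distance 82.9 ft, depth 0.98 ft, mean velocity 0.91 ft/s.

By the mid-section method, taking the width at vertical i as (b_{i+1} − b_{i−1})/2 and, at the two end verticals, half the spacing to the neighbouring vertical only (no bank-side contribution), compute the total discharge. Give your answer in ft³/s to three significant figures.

491 ft³/s

w_1 = (14.9 − 10.0)/2 = 2.45 ft; q_1 = 0.81 × 1.10 × 2.45 = 2.183 ft³/s
w_2 = (36.6 − 10.0)/2 = 13.3 ft; q_2 = 1.63 × 2.47 × 13.3 = 53.55 ft³/s
w_3 = (49.6 − 14.9)/2 = 17.35 ft; q_3 = 2.17 × 4.46 × 17.35 = 167.9 ft³/s
w_4 = (61.9 − 36.6)/2 = 12.65 ft; q_4 = 2.00 × 4.91 × 12.65 = 124.2 ft³/s
w_5 = (66.4 − 49.6)/2 = 8.4 ft; q_5 = 2.02 × 4.28 × 8.4 = 72.62 ft³/s
w_6 = (72.9 − 61.9)/2 = 5.5 ft; q_6 = 1.77 × 3.69 × 5.5 = 35.92 ft³/s
w_7 = (82.9 − 66.4)/2 = 8.25 ft; q_7 = 1.40 × 2.64 × 8.25 = 30.49 ft³/s
w_8 = (82.9 − 72.9)/2 = 5 ft; q_8 = 0.91 × 0.98 × 5 = 4.459 ft³/s
Q = Σ qᵢ = 491.4 ft³/s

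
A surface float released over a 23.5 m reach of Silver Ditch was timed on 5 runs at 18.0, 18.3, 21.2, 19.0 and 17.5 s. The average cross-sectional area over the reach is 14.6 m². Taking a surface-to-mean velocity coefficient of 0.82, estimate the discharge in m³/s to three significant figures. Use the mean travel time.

15.0 m³/s

t̄ = (18.0 + 18.3 + 21.2 + 19.0 + 17.5) / 5 = 18.8 s
v_surface = L / t̄ = 23.5 / 18.8 = 1.250 m/s
v_mean = 0.82 × 1.250 = 1.025 m/s
Q = A × v_mean = 14.6 × 1.025 = 14.97 m³/s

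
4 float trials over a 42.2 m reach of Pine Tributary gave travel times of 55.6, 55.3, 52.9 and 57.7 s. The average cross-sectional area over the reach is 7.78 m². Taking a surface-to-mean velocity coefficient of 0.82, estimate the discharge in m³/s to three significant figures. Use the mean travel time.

t̄ = (55.6 + 55.3 + 52.9 + 57.7) / 4 = 55.375 s
v_surface = L / t̄ = 42.2 / 55.375 = 0.7621 m/s
v_mean = 0.82 × 0.7621 = 0.6249 m/s
Q = A × v_mean = 7.78 × 0.6249 = 4.862 m³/s

4.86 m³/s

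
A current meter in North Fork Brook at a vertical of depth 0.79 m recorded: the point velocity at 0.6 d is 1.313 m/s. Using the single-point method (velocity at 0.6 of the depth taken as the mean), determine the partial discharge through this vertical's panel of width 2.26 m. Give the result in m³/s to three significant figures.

v̄ = v₀.₆ = 1.313 m/s
q = v̄ × d × w = 1.313 × 0.79 × 2.26 = 2.344 m³/s

2.34 m³/s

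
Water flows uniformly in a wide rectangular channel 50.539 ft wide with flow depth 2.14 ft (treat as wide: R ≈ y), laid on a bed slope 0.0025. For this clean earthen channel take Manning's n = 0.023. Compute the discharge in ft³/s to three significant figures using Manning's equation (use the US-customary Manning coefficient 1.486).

A = b·y = 50.539 × 2.14 = 108.2 ft²
Wide channel: R ≈ y = 2.14 ft
Q = (1.486/n)·A·R^(2/3)·S^(1/2) = (1.486/0.023) × 108.2 × 2.140^(2/3) × 0.0025^(1/2) = 580.2 ft³/s

580 ft³/s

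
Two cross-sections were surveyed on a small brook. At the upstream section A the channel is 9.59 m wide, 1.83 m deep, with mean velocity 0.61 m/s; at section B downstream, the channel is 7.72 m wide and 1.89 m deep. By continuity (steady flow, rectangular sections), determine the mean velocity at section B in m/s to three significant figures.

0.734 m/s

Q = A₁V₁ = (9.59×1.83) × 0.61 = 10.71 m³/s
A₂ = 7.72 × 1.89 = 14.59 m²
V₂ = Q/A₂ = 10.71/14.59 = 0.7337 m/s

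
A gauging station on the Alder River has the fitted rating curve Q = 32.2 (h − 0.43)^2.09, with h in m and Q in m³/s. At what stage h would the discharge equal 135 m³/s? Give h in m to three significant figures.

h − h₀ = (Q/C)^(1/b) = (135/32.2)^(1/2.09) = 1.985 m
h = 0.43 + 1.985 = 2.415 m

2.42 m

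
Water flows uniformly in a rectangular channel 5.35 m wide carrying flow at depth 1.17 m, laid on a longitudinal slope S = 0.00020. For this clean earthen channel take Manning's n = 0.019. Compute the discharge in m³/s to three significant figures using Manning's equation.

4.06 m³/s

A = b·y = 5.35 × 1.17 = 6.260 m²
P = b + 2y = 5.35 + 2×1.17 = 7.690 m
R = A/P = 6.260/7.690 = 0.8140 m
Q = (1/n)·A·R^(2/3)·S^(1/2) = (1/0.019) × 6.260 × 0.8140^(2/3) × 0.00020^(1/2) = 4.062 m³/s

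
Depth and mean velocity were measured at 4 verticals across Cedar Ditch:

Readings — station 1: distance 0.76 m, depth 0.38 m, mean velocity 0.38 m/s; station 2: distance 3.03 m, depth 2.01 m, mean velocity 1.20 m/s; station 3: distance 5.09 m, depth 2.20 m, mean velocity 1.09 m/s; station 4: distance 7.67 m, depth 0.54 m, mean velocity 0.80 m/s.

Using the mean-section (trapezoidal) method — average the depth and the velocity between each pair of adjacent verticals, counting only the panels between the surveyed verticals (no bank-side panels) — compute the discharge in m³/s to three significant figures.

Panel 1-2: Δb = 2.27 m, d̄ = (0.38+2.01)/2 = 1.195, v̄ = (0.38+1.20)/2 = 0.79 → q = 2.27×1.195×0.79 = 2.143 m³/s
Panel 2-3: Δb = 2.06 m, d̄ = (2.01+2.20)/2 = 2.105, v̄ = (1.20+1.09)/2 = 1.145 → q = 2.06×2.105×1.145 = 4.965 m³/s
Panel 3-4: Δb = 2.58 m, d̄ = (2.20+0.54)/2 = 1.37, v̄ = (1.09+0.80)/2 = 0.945 → q = 2.58×1.37×0.945 = 3.340 m³/s
Q = Σ q = 10.45 m³/s

10.4 m³/s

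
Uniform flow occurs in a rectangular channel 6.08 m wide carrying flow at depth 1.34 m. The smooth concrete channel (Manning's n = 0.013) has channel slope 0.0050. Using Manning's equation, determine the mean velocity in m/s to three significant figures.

5.18 m/s

A = b·y = 6.08 × 1.34 = 8.147 m²
P = b + 2y = 6.08 + 2×1.34 = 8.760 m
R = A/P = 8.147/8.760 = 0.9300 m
Q = (1/n)·A·R^(2/3)·S^(1/2) = (1/0.013) × 8.147 × 0.9300^(2/3) × 0.0050^(1/2) = 42.22 m³/s
V = Q/A = 42.22/8.147 = 5.183 m/s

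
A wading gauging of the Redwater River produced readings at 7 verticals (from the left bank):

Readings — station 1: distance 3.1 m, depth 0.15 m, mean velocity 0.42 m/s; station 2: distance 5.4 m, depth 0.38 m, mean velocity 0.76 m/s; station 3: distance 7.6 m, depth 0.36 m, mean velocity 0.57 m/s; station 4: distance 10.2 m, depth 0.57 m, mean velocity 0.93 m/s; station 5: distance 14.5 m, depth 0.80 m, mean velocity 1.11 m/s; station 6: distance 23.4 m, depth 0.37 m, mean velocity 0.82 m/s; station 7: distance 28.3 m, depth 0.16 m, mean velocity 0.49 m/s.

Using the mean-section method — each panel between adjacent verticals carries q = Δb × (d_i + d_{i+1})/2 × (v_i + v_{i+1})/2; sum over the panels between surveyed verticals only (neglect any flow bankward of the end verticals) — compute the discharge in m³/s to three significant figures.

10.7 m³/s

Panel 1-2: Δb = 2.3 m, d̄ = (0.15+0.38)/2 = 0.265, v̄ = (0.42+0.76)/2 = 0.59 → q = 2.3×0.265×0.59 = 0.3596 m³/s
Panel 2-3: Δb = 2.2 m, d̄ = (0.38+0.36)/2 = 0.37, v̄ = (0.76+0.57)/2 = 0.665 → q = 2.2×0.37×0.665 = 0.5413 m³/s
Panel 3-4: Δb = 2.6 m, d̄ = (0.36+0.57)/2 = 0.465, v̄ = (0.57+0.93)/2 = 0.75 → q = 2.6×0.465×0.75 = 0.9068 m³/s
Panel 4-5: Δb = 4.3 m, d̄ = (0.57+0.80)/2 = 0.685, v̄ = (0.93+1.11)/2 = 1.02 → q = 4.3×0.685×1.02 = 3.004 m³/s
Panel 5-6: Δb = 8.9 m, d̄ = (0.80+0.37)/2 = 0.585, v̄ = (1.11+0.82)/2 = 0.965 → q = 8.9×0.585×0.965 = 5.024 m³/s
Panel 6-7: Δb = 4.9 m, d̄ = (0.37+0.16)/2 = 0.265, v̄ = (0.82+0.49)/2 = 0.655 → q = 4.9×0.265×0.655 = 0.8505 m³/s
Q = Σ q = 10.69 m³/s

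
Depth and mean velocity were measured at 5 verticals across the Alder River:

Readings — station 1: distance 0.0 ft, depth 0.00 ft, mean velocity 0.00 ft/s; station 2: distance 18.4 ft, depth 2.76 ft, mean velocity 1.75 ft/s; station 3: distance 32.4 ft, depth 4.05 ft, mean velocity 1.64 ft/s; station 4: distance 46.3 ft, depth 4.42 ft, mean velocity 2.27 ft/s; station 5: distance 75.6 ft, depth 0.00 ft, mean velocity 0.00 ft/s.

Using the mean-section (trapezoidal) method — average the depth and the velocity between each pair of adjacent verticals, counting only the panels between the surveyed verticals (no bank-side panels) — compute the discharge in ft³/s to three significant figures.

292 ft³/s

Panel 1-2: Δb = 18.4 ft, d̄ = (0.00+2.76)/2 = 1.38, v̄ = (0.00+1.75)/2 = 0.875 → q = 18.4×1.38×0.875 = 22.22 ft³/s
Panel 2-3: Δb = 14 ft, d̄ = (2.76+4.05)/2 = 3.405, v̄ = (1.75+1.64)/2 = 1.695 → q = 14×3.405×1.695 = 80.80 ft³/s
Panel 3-4: Δb = 13.9 ft, d̄ = (4.05+4.42)/2 = 4.235, v̄ = (1.64+2.27)/2 = 1.955 → q = 13.9×4.235×1.955 = 115.1 ft³/s
Panel 4-5: Δb = 29.3 ft, d̄ = (4.42+0.00)/2 = 2.21, v̄ = (2.27+0.00)/2 = 1.135 → q = 29.3×2.21×1.135 = 73.49 ft³/s
Q = Σ q = 291.6 ft³/s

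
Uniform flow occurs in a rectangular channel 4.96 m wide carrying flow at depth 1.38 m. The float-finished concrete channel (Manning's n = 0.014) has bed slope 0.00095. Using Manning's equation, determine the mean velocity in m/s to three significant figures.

2.03 m/s

A = b·y = 4.96 × 1.38 = 6.845 m²
P = b + 2y = 4.96 + 2×1.38 = 7.720 m
R = A/P = 6.845/7.720 = 0.8866 m
Q = (1/n)·A·R^(2/3)·S^(1/2) = (1/0.014) × 6.845 × 0.8866^(2/3) × 0.00095^(1/2) = 13.91 m³/s
V = Q/A = 13.91/6.845 = 2.032 m/s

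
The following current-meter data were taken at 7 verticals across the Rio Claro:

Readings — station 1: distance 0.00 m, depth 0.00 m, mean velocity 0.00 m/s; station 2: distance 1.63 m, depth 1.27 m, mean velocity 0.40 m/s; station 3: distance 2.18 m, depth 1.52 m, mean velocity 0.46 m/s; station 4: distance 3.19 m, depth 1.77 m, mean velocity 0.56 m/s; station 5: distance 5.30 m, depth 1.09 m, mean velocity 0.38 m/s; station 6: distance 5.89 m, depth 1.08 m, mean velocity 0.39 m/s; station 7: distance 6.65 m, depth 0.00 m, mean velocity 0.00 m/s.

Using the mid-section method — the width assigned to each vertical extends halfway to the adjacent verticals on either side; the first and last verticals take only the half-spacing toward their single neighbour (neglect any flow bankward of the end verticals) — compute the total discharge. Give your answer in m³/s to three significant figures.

w_2 = (2.18 − 0.00)/2 = 1.09 m; q_2 = 0.40 × 1.27 × 1.09 = 0.5537 m³/s
w_3 = (3.19 − 1.63)/2 = 0.78 m; q_3 = 0.46 × 1.52 × 0.78 = 0.5454 m³/s
w_4 = (5.30 − 2.18)/2 = 1.56 m; q_4 = 0.56 × 1.77 × 1.56 = 1.546 m³/s
w_5 = (5.89 − 3.19)/2 = 1.35 m; q_5 = 0.38 × 1.09 × 1.35 = 0.5592 m³/s
w_6 = (6.65 − 5.30)/2 = 0.675 m; q_6 = 0.39 × 1.08 × 0.675 = 0.2843 m³/s
Stations 1, 7 contribute zero (depth or velocity is 0).
Q = Σ qᵢ = 3.489 m³/s

3.49 m³/s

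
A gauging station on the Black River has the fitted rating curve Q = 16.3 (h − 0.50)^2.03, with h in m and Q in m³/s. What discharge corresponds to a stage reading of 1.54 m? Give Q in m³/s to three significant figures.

Q = 16.3 × (1.54 − 0.50)^2.03 = 16.3 × 1.04^2.03 = 17.65 m³/s

17.7 m³/s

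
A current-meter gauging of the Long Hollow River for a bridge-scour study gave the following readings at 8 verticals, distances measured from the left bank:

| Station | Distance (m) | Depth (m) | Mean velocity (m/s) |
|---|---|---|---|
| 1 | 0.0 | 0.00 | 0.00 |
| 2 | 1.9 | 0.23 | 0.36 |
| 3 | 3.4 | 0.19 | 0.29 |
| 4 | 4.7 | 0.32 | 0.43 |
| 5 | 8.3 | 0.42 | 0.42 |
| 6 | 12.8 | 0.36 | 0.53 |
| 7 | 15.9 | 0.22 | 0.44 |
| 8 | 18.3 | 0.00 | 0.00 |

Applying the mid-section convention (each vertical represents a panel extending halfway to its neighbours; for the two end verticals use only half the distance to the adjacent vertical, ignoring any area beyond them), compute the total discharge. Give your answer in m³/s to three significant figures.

2.26 m³/s

w_2 = (3.4 − 0.0)/2 = 1.7 m; q_2 = 0.36 × 0.23 × 1.7 = 0.1408 m³/s
w_3 = (4.7 − 1.9)/2 = 1.4 m; q_3 = 0.29 × 0.19 × 1.4 = 0.07714 m³/s
w_4 = (8.3 − 3.4)/2 = 2.45 m; q_4 = 0.43 × 0.32 × 2.45 = 0.3371 m³/s
w_5 = (12.8 − 4.7)/2 = 4.05 m; q_5 = 0.42 × 0.42 × 4.05 = 0.7144 m³/s
w_6 = (15.9 − 8.3)/2 = 3.8 m; q_6 = 0.53 × 0.36 × 3.8 = 0.7250 m³/s
w_7 = (18.3 − 12.8)/2 = 2.75 m; q_7 = 0.44 × 0.22 × 2.75 = 0.2662 m³/s
Stations 1, 8 contribute zero (depth or velocity is 0).
Q = Σ qᵢ = 2.261 m³/s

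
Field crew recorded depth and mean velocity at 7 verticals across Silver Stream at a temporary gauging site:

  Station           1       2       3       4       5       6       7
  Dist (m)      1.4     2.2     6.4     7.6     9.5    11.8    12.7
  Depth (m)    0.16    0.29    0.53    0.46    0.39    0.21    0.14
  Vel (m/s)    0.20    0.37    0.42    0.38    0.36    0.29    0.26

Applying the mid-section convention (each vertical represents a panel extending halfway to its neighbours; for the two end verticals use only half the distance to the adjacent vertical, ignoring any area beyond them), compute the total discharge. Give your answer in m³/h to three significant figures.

w_1 = (2.2 − 1.4)/2 = 0.4 m; q_1 = 0.20 × 0.16 × 0.4 = 0.01280 m³/s
w_2 = (6.4 − 1.4)/2 = 2.5 m; q_2 = 0.37 × 0.29 × 2.5 = 0.2683 m³/s
w_3 = (7.6 − 2.2)/2 = 2.7 m; q_3 = 0.42 × 0.53 × 2.7 = 0.6010 m³/s
w_4 = (9.5 − 6.4)/2 = 1.55 m; q_4 = 0.38 × 0.46 × 1.55 = 0.2709 m³/s
w_5 = (11.8 − 7.6)/2 = 2.1 m; q_5 = 0.36 × 0.39 × 2.1 = 0.2948 m³/s
w_6 = (12.7 − 9.5)/2 = 1.6 m; q_6 = 0.29 × 0.21 × 1.6 = 0.09744 m³/s
w_7 = (12.7 − 11.8)/2 = 0.45 m; q_7 = 0.26 × 0.14 × 0.45 = 0.01638 m³/s
Q = Σ qᵢ = 1.562 m³/s
= 1.562 × 3600 = 5622 m³/h

5620 m³/h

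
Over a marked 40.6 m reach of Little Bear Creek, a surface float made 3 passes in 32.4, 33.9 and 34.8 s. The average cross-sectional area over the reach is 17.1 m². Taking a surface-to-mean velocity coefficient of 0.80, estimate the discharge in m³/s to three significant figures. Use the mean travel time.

16.5 m³/s

t̄ = (32.4 + 33.9 + 34.8) / 3 = 33.7 s
v_surface = L / t̄ = 40.6 / 33.7 = 1.205 m/s
v_mean = 0.80 × 1.205 = 0.9638 m/s
Q = A × v_mean = 17.1 × 0.9638 = 16.48 m³/s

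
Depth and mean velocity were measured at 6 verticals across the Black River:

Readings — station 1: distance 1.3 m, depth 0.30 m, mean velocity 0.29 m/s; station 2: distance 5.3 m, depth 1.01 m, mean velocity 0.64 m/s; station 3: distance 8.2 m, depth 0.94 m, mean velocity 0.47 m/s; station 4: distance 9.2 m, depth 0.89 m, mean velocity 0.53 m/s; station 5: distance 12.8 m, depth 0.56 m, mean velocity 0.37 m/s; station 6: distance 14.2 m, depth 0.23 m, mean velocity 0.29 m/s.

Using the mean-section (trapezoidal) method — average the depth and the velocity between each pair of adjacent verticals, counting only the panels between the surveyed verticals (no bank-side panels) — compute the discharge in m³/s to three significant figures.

4.60 m³/s

Panel 1-2: Δb = 4 m, d̄ = (0.30+1.01)/2 = 0.655, v̄ = (0.29+0.64)/2 = 0.465 → q = 4×0.655×0.465 = 1.218 m³/s
Panel 2-3: Δb = 2.9 m, d̄ = (1.01+0.94)/2 = 0.975, v̄ = (0.64+0.47)/2 = 0.555 → q = 2.9×0.975×0.555 = 1.569 m³/s
Panel 3-4: Δb = 1 m, d̄ = (0.94+0.89)/2 = 0.915, v̄ = (0.47+0.53)/2 = 0.5 → q = 1×0.915×0.5 = 0.4575 m³/s
Panel 4-5: Δb = 3.6 m, d̄ = (0.89+0.56)/2 = 0.725, v̄ = (0.53+0.37)/2 = 0.45 → q = 3.6×0.725×0.45 = 1.175 m³/s
Panel 5-6: Δb = 1.4 m, d̄ = (0.56+0.23)/2 = 0.395, v̄ = (0.37+0.29)/2 = 0.33 → q = 1.4×0.395×0.33 = 0.1825 m³/s
Q = Σ q = 4.602 m³/s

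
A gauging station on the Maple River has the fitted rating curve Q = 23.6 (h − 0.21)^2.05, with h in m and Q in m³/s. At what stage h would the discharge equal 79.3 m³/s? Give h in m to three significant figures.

2.02 m

h − h₀ = (Q/C)^(1/b) = (79.3/23.6)^(1/2.05) = 1.806 m
h = 0.21 + 1.806 = 2.016 m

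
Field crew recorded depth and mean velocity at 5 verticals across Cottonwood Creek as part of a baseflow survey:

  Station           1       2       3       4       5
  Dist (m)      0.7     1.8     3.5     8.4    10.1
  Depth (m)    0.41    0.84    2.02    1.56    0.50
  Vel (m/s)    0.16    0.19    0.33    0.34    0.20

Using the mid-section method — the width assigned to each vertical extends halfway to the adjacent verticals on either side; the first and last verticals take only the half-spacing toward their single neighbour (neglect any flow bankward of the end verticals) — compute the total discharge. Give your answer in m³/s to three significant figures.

w_1 = (1.8 − 0.7)/2 = 0.55 m; q_1 = 0.16 × 0.41 × 0.55 = 0.03608 m³/s
w_2 = (3.5 − 0.7)/2 = 1.4 m; q_2 = 0.19 × 0.84 × 1.4 = 0.2234 m³/s
w_3 = (8.4 − 1.8)/2 = 3.3 m; q_3 = 0.33 × 2.02 × 3.3 = 2.200 m³/s
w_4 = (10.1 − 3.5)/2 = 3.3 m; q_4 = 0.34 × 1.56 × 3.3 = 1.750 m³/s
w_5 = (10.1 − 8.4)/2 = 0.85 m; q_5 = 0.20 × 0.50 × 0.85 = 0.08500 m³/s
Q = Σ qᵢ = 4.295 m³/s

4.29 m³/s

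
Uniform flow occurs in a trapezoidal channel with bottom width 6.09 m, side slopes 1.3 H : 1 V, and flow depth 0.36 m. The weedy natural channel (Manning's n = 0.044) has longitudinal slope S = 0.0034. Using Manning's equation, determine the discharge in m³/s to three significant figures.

1.48 m³/s

A = (b + z·y)·y = (6.09 + 1.3×0.36)×0.36 = 2.361 m²
P = b + 2y√(1+z²) = 6.09 + 2×0.36×√(1+1.3²) = 7.271 m
R = A/P = 2.361/7.271 = 0.3247 m
Q = (1/n)·A·R^(2/3)·S^(1/2) = (1/0.044) × 2.361 × 0.3247^(2/3) × 0.0034^(1/2) = 1.478 m³/s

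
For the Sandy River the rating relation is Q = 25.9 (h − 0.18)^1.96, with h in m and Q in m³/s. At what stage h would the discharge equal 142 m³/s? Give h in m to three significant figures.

h − h₀ = (Q/C)^(1/b) = (142/25.9)^(1/1.96) = 2.383 m
h = 0.18 + 2.383 = 2.563 m

2.56 m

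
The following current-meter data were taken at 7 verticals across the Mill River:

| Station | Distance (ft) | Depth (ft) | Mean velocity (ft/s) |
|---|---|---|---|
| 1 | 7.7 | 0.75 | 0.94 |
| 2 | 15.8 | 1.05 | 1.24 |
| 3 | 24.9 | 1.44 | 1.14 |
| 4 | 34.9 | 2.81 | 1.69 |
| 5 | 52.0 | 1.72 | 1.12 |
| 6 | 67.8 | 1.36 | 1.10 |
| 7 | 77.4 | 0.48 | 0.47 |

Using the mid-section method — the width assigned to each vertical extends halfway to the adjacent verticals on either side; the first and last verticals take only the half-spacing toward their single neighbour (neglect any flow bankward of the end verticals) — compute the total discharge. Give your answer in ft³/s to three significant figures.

146 ft³/s

w_1 = (15.8 − 7.7)/2 = 4.05 ft; q_1 = 0.94 × 0.75 × 4.05 = 2.855 ft³/s
w_2 = (24.9 − 7.7)/2 = 8.6 ft; q_2 = 1.24 × 1.05 × 8.6 = 11.20 ft³/s
w_3 = (34.9 − 15.8)/2 = 9.55 ft; q_3 = 1.14 × 1.44 × 9.55 = 15.68 ft³/s
w_4 = (52.0 − 24.9)/2 = 13.55 ft; q_4 = 1.69 × 2.81 × 13.55 = 64.35 ft³/s
w_5 = (67.8 − 34.9)/2 = 16.45 ft; q_5 = 1.12 × 1.72 × 16.45 = 31.69 ft³/s
w_6 = (77.4 − 52.0)/2 = 12.7 ft; q_6 = 1.10 × 1.36 × 12.7 = 19.00 ft³/s
w_7 = (77.4 − 67.8)/2 = 4.8 ft; q_7 = 0.47 × 0.48 × 4.8 = 1.083 ft³/s
Q = Σ qᵢ = 145.8 ft³/s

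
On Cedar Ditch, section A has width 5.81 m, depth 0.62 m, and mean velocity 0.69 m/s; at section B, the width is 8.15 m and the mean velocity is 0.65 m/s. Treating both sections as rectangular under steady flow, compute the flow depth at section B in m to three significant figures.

Q = A₁V₁ = (5.81×0.62) × 0.69 = 2.486 m³/s
d₂ = Q/(b₂ V₂) = 2.486/(8.15×0.65) = 0.4692 m

0.469 m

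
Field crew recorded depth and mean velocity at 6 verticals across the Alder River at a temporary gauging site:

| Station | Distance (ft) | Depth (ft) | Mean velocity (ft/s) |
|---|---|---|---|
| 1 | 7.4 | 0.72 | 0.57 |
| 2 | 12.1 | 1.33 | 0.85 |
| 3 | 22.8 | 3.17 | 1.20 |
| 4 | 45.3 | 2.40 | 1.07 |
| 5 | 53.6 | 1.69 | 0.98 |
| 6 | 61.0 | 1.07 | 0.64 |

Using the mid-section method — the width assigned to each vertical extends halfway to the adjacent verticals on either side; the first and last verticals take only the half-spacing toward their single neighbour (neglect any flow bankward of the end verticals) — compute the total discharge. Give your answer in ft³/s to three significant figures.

128 ft³/s

w_1 = (12.1 − 7.4)/2 = 2.35 ft; q_1 = 0.57 × 0.72 × 2.35 = 0.9644 ft³/s
w_2 = (22.8 − 7.4)/2 = 7.7 ft; q_2 = 0.85 × 1.33 × 7.7 = 8.705 ft³/s
w_3 = (45.3 − 12.1)/2 = 16.6 ft; q_3 = 1.20 × 3.17 × 16.6 = 63.15 ft³/s
w_4 = (53.6 − 22.8)/2 = 15.4 ft; q_4 = 1.07 × 2.40 × 15.4 = 39.55 ft³/s
w_5 = (61.0 − 45.3)/2 = 7.85 ft; q_5 = 0.98 × 1.69 × 7.85 = 13.00 ft³/s
w_6 = (61.0 − 53.6)/2 = 3.7 ft; q_6 = 0.64 × 1.07 × 3.7 = 2.534 ft³/s
Q = Σ qᵢ = 127.9 ft³/s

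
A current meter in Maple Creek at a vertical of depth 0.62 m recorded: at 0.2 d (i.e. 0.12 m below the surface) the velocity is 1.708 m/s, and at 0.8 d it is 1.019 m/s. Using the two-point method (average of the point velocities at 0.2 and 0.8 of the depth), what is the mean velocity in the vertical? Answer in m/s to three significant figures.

1.36 m/s

v̄ = (1.708 + 1.019) / 2 = 1.364 m/s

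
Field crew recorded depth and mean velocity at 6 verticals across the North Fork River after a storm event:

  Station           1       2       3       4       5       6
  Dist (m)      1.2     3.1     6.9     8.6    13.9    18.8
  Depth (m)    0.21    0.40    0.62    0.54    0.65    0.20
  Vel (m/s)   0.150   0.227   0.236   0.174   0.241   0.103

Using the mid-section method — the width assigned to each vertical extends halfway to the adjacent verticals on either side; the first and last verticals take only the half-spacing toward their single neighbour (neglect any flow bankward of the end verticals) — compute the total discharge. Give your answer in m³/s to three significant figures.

w_1 = (3.1 − 1.2)/2 = 0.95 m; q_1 = 0.150 × 0.21 × 0.95 = 0.02993 m³/s
w_2 = (6.9 − 1.2)/2 = 2.85 m; q_2 = 0.227 × 0.40 × 2.85 = 0.2588 m³/s
w_3 = (8.6 − 3.1)/2 = 2.75 m; q_3 = 0.236 × 0.62 × 2.75 = 0.4024 m³/s
w_4 = (13.9 − 6.9)/2 = 3.5 m; q_4 = 0.174 × 0.54 × 3.5 = 0.3289 m³/s
w_5 = (18.8 − 8.6)/2 = 5.1 m; q_5 = 0.241 × 0.65 × 5.1 = 0.7989 m³/s
w_6 = (18.8 − 13.9)/2 = 2.45 m; q_6 = 0.103 × 0.20 × 2.45 = 0.05047 m³/s
Q = Σ qᵢ = 1.869 m³/s

1.87 m³/s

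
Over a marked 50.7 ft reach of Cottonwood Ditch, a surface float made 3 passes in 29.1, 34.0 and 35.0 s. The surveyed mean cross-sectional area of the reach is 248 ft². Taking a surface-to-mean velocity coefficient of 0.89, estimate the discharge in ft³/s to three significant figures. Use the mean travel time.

t̄ = (29.1 + 34.0 + 35.0) / 3 = 32.7 s
v_surface = L / t̄ = 50.7 / 32.7 = 1.550 ft/s
v_mean = 0.89 × 1.550 = 1.380 ft/s
Q = A × v_mean = 248 × 1.380 = 342.2 ft³/s

342 ft³/s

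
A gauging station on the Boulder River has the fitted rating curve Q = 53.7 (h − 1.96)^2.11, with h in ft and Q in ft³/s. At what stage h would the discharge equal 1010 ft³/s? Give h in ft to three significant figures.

h − h₀ = (Q/C)^(1/b) = (1010/53.7)^(1/2.11) = 4.018 ft
h = 1.96 + 4.018 = 5.978 ft

5.98 ft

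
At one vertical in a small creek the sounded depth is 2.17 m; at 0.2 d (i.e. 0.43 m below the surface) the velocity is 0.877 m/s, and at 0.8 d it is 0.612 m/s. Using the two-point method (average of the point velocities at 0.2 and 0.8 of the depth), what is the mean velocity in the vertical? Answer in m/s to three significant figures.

0.745 m/s

v̄ = (0.877 + 0.612) / 2 = 0.7445 m/s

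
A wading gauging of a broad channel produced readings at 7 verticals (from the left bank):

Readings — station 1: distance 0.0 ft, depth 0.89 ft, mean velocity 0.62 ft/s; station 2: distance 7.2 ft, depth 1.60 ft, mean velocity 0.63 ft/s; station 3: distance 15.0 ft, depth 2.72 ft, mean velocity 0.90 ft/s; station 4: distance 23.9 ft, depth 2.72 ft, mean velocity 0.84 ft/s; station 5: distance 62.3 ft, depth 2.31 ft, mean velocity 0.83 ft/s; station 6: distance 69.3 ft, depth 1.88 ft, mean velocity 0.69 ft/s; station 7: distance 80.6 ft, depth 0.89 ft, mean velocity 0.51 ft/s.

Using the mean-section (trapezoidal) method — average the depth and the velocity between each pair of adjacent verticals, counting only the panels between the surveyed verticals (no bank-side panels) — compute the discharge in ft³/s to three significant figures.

141 ft³/s

Panel 1-2: Δb = 7.2 ft, d̄ = (0.89+1.60)/2 = 1.245, v̄ = (0.62+0.63)/2 = 0.625 → q = 7.2×1.245×0.625 = 5.603 ft³/s
Panel 2-3: Δb = 7.8 ft, d̄ = (1.60+2.72)/2 = 2.16, v̄ = (0.63+0.90)/2 = 0.765 → q = 7.8×2.16×0.765 = 12.89 ft³/s
Panel 3-4: Δb = 8.9 ft, d̄ = (2.72+2.72)/2 = 2.72, v̄ = (0.90+0.84)/2 = 0.87 → q = 8.9×2.72×0.87 = 21.06 ft³/s
Panel 4-5: Δb = 38.4 ft, d̄ = (2.72+2.31)/2 = 2.515, v̄ = (0.84+0.83)/2 = 0.835 → q = 38.4×2.515×0.835 = 80.64 ft³/s
Panel 5-6: Δb = 7 ft, d̄ = (2.31+1.88)/2 = 2.095, v̄ = (0.83+0.69)/2 = 0.76 → q = 7×2.095×0.76 = 11.15 ft³/s
Panel 6-7: Δb = 11.3 ft, d̄ = (1.88+0.89)/2 = 1.385, v̄ = (0.69+0.51)/2 = 0.6 → q = 11.3×1.385×0.6 = 9.390 ft³/s
Q = Σ q = 140.7 ft³/s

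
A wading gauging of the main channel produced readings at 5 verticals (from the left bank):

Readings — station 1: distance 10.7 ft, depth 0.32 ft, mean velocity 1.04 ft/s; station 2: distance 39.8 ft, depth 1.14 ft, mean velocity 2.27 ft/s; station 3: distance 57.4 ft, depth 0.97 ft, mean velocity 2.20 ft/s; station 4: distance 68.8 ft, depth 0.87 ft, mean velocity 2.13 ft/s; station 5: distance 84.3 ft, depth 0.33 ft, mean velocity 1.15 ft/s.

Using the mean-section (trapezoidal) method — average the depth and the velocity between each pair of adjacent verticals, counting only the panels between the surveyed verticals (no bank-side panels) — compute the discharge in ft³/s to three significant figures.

115 ft³/s

Panel 1-2: Δb = 29.1 ft, d̄ = (0.32+1.14)/2 = 0.73, v̄ = (1.04+2.27)/2 = 1.655 → q = 29.1×0.73×1.655 = 35.16 ft³/s
Panel 2-3: Δb = 17.6 ft, d̄ = (1.14+0.97)/2 = 1.055, v̄ = (2.27+2.20)/2 = 2.235 → q = 17.6×1.055×2.235 = 41.50 ft³/s
Panel 3-4: Δb = 11.4 ft, d̄ = (0.97+0.87)/2 = 0.92, v̄ = (2.20+2.13)/2 = 2.165 → q = 11.4×0.92×2.165 = 22.71 ft³/s
Panel 4-5: Δb = 15.5 ft, d̄ = (0.87+0.33)/2 = 0.6, v̄ = (2.13+1.15)/2 = 1.64 → q = 15.5×0.6×1.64 = 15.25 ft³/s
Q = Σ q = 114.6 ft³/s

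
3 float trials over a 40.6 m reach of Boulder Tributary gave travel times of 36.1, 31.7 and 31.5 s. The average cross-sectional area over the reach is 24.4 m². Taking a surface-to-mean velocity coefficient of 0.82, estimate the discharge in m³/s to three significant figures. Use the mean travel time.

t̄ = (36.1 + 31.7 + 31.5) / 3 = 33.1 s
v_surface = L / t̄ = 40.6 / 33.1 = 1.227 m/s
v_mean = 0.82 × 1.227 = 1.006 m/s
Q = A × v_mean = 24.4 × 1.006 = 24.54 m³/s

24.5 m³/s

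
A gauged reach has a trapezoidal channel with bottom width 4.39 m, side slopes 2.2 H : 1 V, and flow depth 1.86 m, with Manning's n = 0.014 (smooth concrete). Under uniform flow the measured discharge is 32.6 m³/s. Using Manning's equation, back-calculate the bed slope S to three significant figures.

A = (b + z·y)·y = (4.39 + 2.2×1.86)×1.86 = 15.78 m²
P = b + 2y√(1+z²) = 4.39 + 2×1.86×√(1+2.2²) = 13.38 m
R = A/P = 15.78/13.38 = 1.179 m
S = (Q·n / (1·A·R^(2/3)))² = (32.6×0.014 / (1×15.78×1.116))² = 0.0006718

0.000672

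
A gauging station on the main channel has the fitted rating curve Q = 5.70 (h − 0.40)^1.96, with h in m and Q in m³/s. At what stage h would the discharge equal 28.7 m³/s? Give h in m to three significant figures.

h − h₀ = (Q/C)^(1/b) = (28.7/5.70)^(1/1.96) = 2.281 m
h = 0.40 + 2.281 = 2.681 m

2.68 m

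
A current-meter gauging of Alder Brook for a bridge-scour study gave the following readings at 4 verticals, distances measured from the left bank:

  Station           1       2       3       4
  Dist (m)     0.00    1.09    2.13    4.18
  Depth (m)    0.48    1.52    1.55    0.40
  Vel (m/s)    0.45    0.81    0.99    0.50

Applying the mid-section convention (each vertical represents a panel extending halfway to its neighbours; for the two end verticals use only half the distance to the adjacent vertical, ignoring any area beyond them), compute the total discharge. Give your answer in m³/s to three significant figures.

w_1 = (1.09 − 0.00)/2 = 0.545 m; q_1 = 0.45 × 0.48 × 0.545 = 0.1177 m³/s
w_2 = (2.13 − 0.00)/2 = 1.065 m; q_2 = 0.81 × 1.52 × 1.065 = 1.311 m³/s
w_3 = (4.18 − 1.09)/2 = 1.545 m; q_3 = 0.99 × 1.55 × 1.545 = 2.371 m³/s
w_4 = (4.18 − 2.13)/2 = 1.025 m; q_4 = 0.50 × 0.40 × 1.025 = 0.2050 m³/s
Q = Σ qᵢ = 4.005 m³/s

4.00 m³/s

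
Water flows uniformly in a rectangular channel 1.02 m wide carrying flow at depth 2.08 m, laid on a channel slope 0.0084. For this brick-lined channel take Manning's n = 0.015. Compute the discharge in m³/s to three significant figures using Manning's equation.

A = b·y = 1.02 × 2.08 = 2.122 m²
P = b + 2y = 1.02 + 2×2.08 = 5.180 m
R = A/P = 2.122/5.180 = 0.4096 m
Q = (1/n)·A·R^(2/3)·S^(1/2) = (1/0.015) × 2.122 × 0.4096^(2/3) × 0.0084^(1/2) = 7.149 m³/s

7.15 m³/s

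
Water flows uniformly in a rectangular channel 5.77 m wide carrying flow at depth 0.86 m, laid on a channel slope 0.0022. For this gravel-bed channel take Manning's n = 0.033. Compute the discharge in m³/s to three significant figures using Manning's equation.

A = b·y = 5.77 × 0.86 = 4.962 m²
P = b + 2y = 5.77 + 2×0.86 = 7.490 m
R = A/P = 4.962/7.490 = 0.6625 m
Q = (1/n)·A·R^(2/3)·S^(1/2) = (1/0.033) × 4.962 × 0.6625^(2/3) × 0.0022^(1/2) = 5.360 m³/s

5.36 m³/s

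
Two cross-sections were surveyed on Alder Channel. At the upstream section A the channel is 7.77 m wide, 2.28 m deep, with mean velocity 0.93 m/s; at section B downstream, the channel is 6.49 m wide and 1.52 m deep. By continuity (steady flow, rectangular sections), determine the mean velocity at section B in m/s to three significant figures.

Q = A₁V₁ = (7.77×2.28) × 0.93 = 16.48 m³/s
A₂ = 6.49 × 1.52 = 9.865 m²
V₂ = Q/A₂ = 16.48/9.865 = 1.670 m/s

1.67 m/s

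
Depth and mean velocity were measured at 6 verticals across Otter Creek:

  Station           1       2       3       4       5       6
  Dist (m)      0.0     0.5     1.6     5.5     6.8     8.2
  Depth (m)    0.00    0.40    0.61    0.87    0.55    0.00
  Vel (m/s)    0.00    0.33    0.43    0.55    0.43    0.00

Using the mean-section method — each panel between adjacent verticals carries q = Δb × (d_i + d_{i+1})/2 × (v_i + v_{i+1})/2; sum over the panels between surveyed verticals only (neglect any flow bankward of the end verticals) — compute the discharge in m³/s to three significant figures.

2.18 m³/s

Panel 1-2: Δb = 0.5 m, d̄ = (0.00+0.40)/2 = 0.2, v̄ = (0.00+0.33)/2 = 0.165 → q = 0.5×0.2×0.165 = 0.01650 m³/s
Panel 2-3: Δb = 1.1 m, d̄ = (0.40+0.61)/2 = 0.505, v̄ = (0.33+0.43)/2 = 0.38 → q = 1.1×0.505×0.38 = 0.2111 m³/s
Panel 3-4: Δb = 3.9 m, d̄ = (0.61+0.87)/2 = 0.74, v̄ = (0.43+0.55)/2 = 0.49 → q = 3.9×0.74×0.49 = 1.414 m³/s
Panel 4-5: Δb = 1.3 m, d̄ = (0.87+0.55)/2 = 0.71, v̄ = (0.55+0.43)/2 = 0.49 → q = 1.3×0.71×0.49 = 0.4523 m³/s
Panel 5-6: Δb = 1.4 m, d̄ = (0.55+0.00)/2 = 0.275, v̄ = (0.43+0.00)/2 = 0.215 → q = 1.4×0.275×0.215 = 0.08278 m³/s
Q = Σ q = 2.177 m³/s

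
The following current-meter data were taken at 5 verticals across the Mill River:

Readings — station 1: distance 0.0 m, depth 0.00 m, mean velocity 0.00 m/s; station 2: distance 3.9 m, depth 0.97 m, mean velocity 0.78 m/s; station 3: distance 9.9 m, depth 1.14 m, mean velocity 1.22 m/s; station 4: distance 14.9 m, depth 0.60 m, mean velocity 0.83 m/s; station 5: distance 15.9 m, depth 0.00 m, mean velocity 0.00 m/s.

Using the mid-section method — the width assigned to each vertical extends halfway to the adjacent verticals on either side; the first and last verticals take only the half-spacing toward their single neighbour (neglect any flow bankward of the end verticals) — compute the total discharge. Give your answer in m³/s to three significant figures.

12.9 m³/s

w_2 = (9.9 − 0.0)/2 = 4.95 m; q_2 = 0.78 × 0.97 × 4.95 = 3.745 m³/s
w_3 = (14.9 − 3.9)/2 = 5.5 m; q_3 = 1.22 × 1.14 × 5.5 = 7.649 m³/s
w_4 = (15.9 − 9.9)/2 = 3 m; q_4 = 0.83 × 0.60 × 3 = 1.494 m³/s
Stations 1, 5 contribute zero (depth or velocity is 0).
Q = Σ qᵢ = 12.89 m³/s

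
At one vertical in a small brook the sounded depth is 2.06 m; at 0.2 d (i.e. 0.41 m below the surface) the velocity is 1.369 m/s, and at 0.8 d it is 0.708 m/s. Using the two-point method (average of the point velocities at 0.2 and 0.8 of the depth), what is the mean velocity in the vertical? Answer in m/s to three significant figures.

1.04 m/s

v̄ = (1.369 + 0.708) / 2 = 1.039 m/s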